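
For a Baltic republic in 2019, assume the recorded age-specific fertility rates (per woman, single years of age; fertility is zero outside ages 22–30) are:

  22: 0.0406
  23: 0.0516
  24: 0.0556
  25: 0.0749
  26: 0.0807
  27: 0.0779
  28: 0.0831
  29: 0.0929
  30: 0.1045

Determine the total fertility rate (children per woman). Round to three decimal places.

Sum of ASFRs = 0.0406 + 0.0516 + 0.0556 + 0.0749 + 0.0807 + 0.0779 + 0.0831 + 0.0929 + 0.1045 = 0.6618
TFR = 0.6618

0.662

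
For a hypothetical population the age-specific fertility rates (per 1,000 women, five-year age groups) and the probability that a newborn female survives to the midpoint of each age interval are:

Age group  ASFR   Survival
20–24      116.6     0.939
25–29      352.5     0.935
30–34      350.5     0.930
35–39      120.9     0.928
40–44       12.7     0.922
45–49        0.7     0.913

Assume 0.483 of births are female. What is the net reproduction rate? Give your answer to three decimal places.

Proportion female at birth = 0.483.
Per-age-group product (5 × ASFR × survival probability):
  20–24: 5 × 116.6/1000 × 0.939 = 0.54744
  25–29: 5 × 352.5/1000 × 0.935 = 1.64794
  30–34: 5 × 350.5/1000 × 0.930 = 1.62983
  35–39: 5 × 120.9/1000 × 0.928 = 0.56098
  40–44: 5 × 12.7/1000 × 0.922 = 0.05855
  45–49: 5 × 0.7/1000 × 0.913 = 0.00320
Sum = 4.44794
NRR = 0.483 × 4.44794 = 2.14836

2.148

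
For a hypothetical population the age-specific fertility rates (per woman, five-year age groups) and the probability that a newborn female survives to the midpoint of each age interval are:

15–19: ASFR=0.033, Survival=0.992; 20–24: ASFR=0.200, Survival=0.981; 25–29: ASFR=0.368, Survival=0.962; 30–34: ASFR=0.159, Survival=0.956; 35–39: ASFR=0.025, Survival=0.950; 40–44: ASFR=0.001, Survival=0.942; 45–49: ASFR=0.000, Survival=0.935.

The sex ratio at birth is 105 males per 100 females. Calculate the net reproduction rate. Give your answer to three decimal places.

Proportion female at birth = 100 / (100 + 105) = 0.48780.
Per-age-group product (5 × ASFR × survival probability):
  15–19: 5 × 0.033 × 0.992 = 0.16368
  20–24: 5 × 0.200 × 0.981 = 0.98100
  25–29: 5 × 0.368 × 0.962 = 1.77008
  30–34: 5 × 0.159 × 0.956 = 0.76002
  35–39: 5 × 0.025 × 0.950 = 0.11875
  40–44: 5 × 0.001 × 0.942 = 0.00471
  45–49: 5 × 0.000 × 0.935 = 0.00000
Sum = 3.79824
NRR = 0.48780 × 3.79824 = 1.85278
With NRR above 1 the population is above replacement fertility.

1.853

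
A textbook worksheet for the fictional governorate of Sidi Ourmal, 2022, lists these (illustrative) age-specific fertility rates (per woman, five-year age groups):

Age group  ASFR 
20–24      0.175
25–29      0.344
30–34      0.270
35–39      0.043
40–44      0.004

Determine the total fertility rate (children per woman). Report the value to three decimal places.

Sum of ASFRs = 0.175 + 0.344 + 0.270 + 0.043 + 0.004 = 0.836
TFR = 5 × 0.836 = 4.18

4.180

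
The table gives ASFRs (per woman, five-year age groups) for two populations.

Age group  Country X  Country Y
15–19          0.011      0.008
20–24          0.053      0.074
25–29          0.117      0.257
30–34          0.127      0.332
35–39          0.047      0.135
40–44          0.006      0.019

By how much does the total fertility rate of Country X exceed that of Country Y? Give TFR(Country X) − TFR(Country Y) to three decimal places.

-2.320

Country X:
  Sum of ASFRs = 0.011 + 0.053 + 0.117 + 0.127 + 0.047 + 0.006 = 0.361
  TFR = 5 × 0.361 = 1.805
Country Y:
  Sum of ASFRs = 0.008 + 0.074 + 0.257 + 0.332 + 0.135 + 0.019 = 0.825
  TFR = 5 × 0.825 = 4.125
Difference = 1.805 − 4.125 = -2.32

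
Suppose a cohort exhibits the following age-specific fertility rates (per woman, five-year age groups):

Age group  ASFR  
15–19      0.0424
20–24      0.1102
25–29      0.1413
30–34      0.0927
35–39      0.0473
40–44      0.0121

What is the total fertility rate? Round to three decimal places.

2.230

Sum of ASFRs = 0.0424 + 0.1102 + 0.1413 + 0.0927 + 0.0473 + 0.0121 = 0.4460
TFR = 5 × 0.4460 = 2.23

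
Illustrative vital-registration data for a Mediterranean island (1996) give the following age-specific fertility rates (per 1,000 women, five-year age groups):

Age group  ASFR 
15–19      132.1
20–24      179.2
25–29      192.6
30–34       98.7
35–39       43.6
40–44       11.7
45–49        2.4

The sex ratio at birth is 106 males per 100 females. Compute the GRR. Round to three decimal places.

Proportion female at birth = 100 / (100 + 106) = 0.48544.
Sum of ASFRs = 132.1 + 179.2 + 192.6 + 98.7 + 43.6 + 11.7 + 2.4 = 660.3
TFR = 5 × 660.3 / 1000 = 3.3015
GRR = 0.48544 × 3.3015 = 1.60268

1.603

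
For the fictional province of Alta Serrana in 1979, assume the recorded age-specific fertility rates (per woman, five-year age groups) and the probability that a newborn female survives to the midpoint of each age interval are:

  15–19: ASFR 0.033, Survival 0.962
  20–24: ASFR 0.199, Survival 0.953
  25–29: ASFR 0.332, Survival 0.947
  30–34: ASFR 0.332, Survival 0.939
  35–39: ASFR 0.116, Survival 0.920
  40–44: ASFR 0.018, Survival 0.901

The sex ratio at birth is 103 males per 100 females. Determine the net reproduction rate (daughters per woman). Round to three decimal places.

Proportion female at birth = 100 / (100 + 103) = 0.49261.
Each age group contributes 5 × ASFR × survival:
  15–19: 5 × 0.033 × 0.962 = 0.15873
  20–24: 5 × 0.199 × 0.953 = 0.94824
  25–29: 5 × 0.332 × 0.947 = 1.57202
  30–34: 5 × 0.332 × 0.939 = 1.55874
  35–39: 5 × 0.116 × 0.920 = 0.53360
  40–44: 5 × 0.018 × 0.901 = 0.08109
Sum = 4.85242
NRR = 0.49261 × 4.85242 = 2.39035
NRR > 1, so each generation more than replaces itself.

2.390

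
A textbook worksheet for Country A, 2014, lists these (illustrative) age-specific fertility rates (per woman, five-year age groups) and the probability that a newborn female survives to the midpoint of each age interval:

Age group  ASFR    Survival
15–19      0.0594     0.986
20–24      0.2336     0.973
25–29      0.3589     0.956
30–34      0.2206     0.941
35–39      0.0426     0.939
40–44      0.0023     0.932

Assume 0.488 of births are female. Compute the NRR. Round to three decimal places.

2.144

Proportion female at birth = 0.488.
Survival-weighted fertility by age (5·fₓ·Sₓ):
  15–19: 5 × 0.0594 × 0.986 = 0.29284
  20–24: 5 × 0.2336 × 0.973 = 1.13646
  25–29: 5 × 0.3589 × 0.956 = 1.71554
  30–34: 5 × 0.2206 × 0.941 = 1.03792
  35–39: 5 × 0.0426 × 0.939 = 0.20001
  40–44: 5 × 0.0023 × 0.932 = 0.01072
Sum = 4.39349
NRR = 0.488 × 4.39349 = 2.14402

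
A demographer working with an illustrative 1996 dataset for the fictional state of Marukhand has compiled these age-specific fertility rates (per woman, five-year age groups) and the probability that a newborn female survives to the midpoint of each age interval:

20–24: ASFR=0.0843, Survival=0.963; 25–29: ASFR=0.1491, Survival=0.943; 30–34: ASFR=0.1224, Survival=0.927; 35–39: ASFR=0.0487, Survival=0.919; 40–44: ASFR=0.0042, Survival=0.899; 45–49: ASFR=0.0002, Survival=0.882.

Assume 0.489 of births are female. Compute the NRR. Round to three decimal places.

0.939

Proportion female at birth = 0.489.
Each age group contributes 5 × ASFR × survival:
  20–24: 5 × 0.0843 × 0.963 = 0.40590
  25–29: 5 × 0.1491 × 0.943 = 0.70301
  30–34: 5 × 0.1224 × 0.927 = 0.56732
  35–39: 5 × 0.0487 × 0.919 = 0.22378
  40–44: 5 × 0.0042 × 0.899 = 0.01888
  45–49: 5 × 0.0002 × 0.882 = 0.00088
Sum = 1.91977
NRR = 0.489 × 1.91977 = 0.93877
An NRR under 1 implies long-run decline under these rates.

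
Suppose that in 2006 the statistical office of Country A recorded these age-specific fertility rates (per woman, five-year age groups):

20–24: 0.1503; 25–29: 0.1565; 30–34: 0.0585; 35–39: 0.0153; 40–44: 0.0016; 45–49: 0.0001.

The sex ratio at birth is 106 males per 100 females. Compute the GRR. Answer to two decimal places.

Proportion female at birth = 100 / (100 + 106) = 0.48544.
Sum of ASFRs = 0.1503 + 0.1565 + 0.0585 + 0.0153 + 0.0016 + 0.0001 = 0.3823
TFR = 5 × 0.3823 = 1.9115
GRR = 0.48544 × 1.9115 = 0.92792

0.93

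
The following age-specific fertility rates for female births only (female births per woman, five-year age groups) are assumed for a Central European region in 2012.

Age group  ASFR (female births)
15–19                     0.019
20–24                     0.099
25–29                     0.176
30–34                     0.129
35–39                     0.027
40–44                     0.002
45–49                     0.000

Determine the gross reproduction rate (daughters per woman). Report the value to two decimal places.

Sum of female ASFRs = 0.019 + 0.099 + 0.176 + 0.129 + 0.027 + 0.002 + 0.000 = 0.452
GRR = 5 × 0.452 = 2.26

2.26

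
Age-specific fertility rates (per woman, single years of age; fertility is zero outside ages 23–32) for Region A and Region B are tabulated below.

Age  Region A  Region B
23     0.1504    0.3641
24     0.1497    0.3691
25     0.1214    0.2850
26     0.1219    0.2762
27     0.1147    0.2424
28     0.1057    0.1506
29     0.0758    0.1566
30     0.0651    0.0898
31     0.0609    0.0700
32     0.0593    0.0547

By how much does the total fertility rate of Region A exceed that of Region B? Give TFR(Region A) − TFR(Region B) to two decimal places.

Region A:
  Sum of ASFRs = 0.1504 + 0.1497 + 0.1214 + 0.1219 + 0.1147 + 0.1057 + 0.0758 + 0.0651 + 0.0609 + 0.0593 = 1.0249
  TFR = 1.0249
Region B:
  Sum of ASFRs = 0.3641 + 0.3691 + 0.2850 + 0.2762 + 0.2424 + 0.1506 + 0.1566 + 0.0898 + 0.0700 + 0.0547 = 2.0585
  TFR = 2.0585
Difference = 1.0249 − 2.0585 = -1.0336

-1.03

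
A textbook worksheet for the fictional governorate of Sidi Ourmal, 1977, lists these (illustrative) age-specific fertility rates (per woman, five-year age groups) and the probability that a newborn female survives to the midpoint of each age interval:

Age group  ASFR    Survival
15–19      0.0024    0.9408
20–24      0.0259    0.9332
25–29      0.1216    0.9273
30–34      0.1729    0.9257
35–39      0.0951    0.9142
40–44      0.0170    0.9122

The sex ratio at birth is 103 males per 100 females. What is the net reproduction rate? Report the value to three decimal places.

Proportion female at birth = 100 / (100 + 103) = 0.49261.
Survival-weighted fertility by age (5·fₓ·Sₓ):
  15–19: 5 × 0.0024 × 0.9408 = 0.01129
  20–24: 5 × 0.0259 × 0.9332 = 0.12085
  25–29: 5 × 0.1216 × 0.9273 = 0.56380
  30–34: 5 × 0.1729 × 0.9257 = 0.80027
  35–39: 5 × 0.0951 × 0.9142 = 0.43470
  40–44: 5 × 0.0170 × 0.9122 = 0.07754
Sum = 2.00845
NRR = 0.49261 × 2.00845 = 0.98938
An NRR under 1 implies long-run decline under these rates.

0.989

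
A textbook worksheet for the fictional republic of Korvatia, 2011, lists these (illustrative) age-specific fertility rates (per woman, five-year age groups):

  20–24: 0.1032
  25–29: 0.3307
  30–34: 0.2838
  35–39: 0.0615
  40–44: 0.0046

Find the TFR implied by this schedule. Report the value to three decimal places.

Sum of ASFRs = 0.1032 + 0.3307 + 0.2838 + 0.0615 + 0.0046 = 0.7838
TFR = 5 × 0.7838 = 3.919

3.919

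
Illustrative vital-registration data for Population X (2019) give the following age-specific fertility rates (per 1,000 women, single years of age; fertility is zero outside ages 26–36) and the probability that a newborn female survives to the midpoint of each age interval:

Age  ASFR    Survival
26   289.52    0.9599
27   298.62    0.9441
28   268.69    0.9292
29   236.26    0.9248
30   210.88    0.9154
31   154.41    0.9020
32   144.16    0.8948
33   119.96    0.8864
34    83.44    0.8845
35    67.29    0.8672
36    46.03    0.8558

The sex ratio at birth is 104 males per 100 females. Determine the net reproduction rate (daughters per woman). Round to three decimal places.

Proportion female at birth = 100 / (100 + 104) = 0.49020.
Per-age-group product (1 × ASFR × survival probability):
  26: 1 × 289.52/1000 × 0.9599 = 0.27791
  27: 1 × 298.62/1000 × 0.9441 = 0.28193
  28: 1 × 268.69/1000 × 0.9292 = 0.24967
  29: 1 × 236.26/1000 × 0.9248 = 0.21849
  30: 1 × 210.88/1000 × 0.9154 = 0.19304
  31: 1 × 154.41/1000 × 0.9020 = 0.13928
  32: 1 × 144.16/1000 × 0.8948 = 0.12899
  33: 1 × 119.96/1000 × 0.8864 = 0.10633
  34: 1 × 83.44/1000 × 0.8845 = 0.07380
  35: 1 × 67.29/1000 × 0.8672 = 0.05835
  36: 1 × 46.03/1000 × 0.8558 = 0.03939
Sum = 1.76718
NRR = 0.49020 × 1.76718 = 0.86627
With NRR below 1 the population is below replacement fertility.

0.866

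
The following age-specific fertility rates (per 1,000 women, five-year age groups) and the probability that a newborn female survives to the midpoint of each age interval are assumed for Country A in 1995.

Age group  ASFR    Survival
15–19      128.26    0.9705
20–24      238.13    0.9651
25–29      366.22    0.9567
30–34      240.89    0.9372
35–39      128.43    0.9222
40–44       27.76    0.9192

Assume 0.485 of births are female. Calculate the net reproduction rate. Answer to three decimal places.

2.605

Proportion female at birth = 0.485.
Each age group contributes 5 × ASFR × survival:
  15–19: 5 × 128.26/1000 × 0.9705 = 0.62238
  20–24: 5 × 238.13/1000 × 0.9651 = 1.14910
  25–29: 5 × 366.22/1000 × 0.9567 = 1.75181
  30–34: 5 × 240.89/1000 × 0.9372 = 1.12881
  35–39: 5 × 128.43/1000 × 0.9222 = 0.59219
  40–44: 5 × 27.76/1000 × 0.9192 = 0.12758
Sum = 5.37187
NRR = 0.485 × 5.37187 = 2.60536
NRR > 1, so each generation more than replaces itself.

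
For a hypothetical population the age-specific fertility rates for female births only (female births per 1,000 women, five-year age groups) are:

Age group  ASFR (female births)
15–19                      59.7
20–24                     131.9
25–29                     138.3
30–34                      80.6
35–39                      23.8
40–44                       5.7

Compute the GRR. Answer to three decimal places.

Sum of female ASFRs = 59.7 + 131.9 + 138.3 + 80.6 + 23.8 + 5.7 = 440.0
GRR = 5 × 440.0 / 1000 = 2.2

2.200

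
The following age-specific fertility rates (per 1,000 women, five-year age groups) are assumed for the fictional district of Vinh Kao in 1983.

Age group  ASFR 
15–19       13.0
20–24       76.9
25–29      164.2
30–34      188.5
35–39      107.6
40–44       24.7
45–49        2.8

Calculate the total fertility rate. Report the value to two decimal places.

Sum of ASFRs = 13.0 + 76.9 + 164.2 + 188.5 + 107.6 + 24.7 + 2.8 = 577.7
TFR = 5 × 577.7 / 1000 = 2.8885

2.89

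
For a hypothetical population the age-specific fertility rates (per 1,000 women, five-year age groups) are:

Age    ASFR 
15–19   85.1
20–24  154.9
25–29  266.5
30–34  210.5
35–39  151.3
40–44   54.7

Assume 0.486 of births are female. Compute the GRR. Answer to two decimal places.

Proportion female at birth = 0.486.
Sum of ASFRs = 85.1 + 154.9 + 266.5 + 210.5 + 151.3 + 54.7 = 923.0
TFR = 5 × 923.0 / 1000 = 4.615
GRR = 0.486 × 4.615 = 2.24289

2.24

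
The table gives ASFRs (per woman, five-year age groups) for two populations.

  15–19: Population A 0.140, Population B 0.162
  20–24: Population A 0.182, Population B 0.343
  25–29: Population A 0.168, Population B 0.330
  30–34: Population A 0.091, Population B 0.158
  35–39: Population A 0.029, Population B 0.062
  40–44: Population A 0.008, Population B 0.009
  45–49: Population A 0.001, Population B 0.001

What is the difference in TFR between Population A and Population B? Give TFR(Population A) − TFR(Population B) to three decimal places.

-2.230

Population A:
  Sum of ASFRs = 0.140 + 0.182 + 0.168 + 0.091 + 0.029 + 0.008 + 0.001 = 0.619
  TFR = 5 × 0.619 = 3.095
Population B:
  Sum of ASFRs = 0.162 + 0.343 + 0.330 + 0.158 + 0.062 + 0.009 + 0.001 = 1.065
  TFR = 5 × 1.065 = 5.325
Difference = 3.095 − 5.325 = -2.23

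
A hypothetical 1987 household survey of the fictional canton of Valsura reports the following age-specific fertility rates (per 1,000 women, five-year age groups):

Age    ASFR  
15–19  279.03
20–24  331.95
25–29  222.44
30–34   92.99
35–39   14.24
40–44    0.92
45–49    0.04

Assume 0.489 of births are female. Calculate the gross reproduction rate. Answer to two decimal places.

Proportion female at birth = 0.489.
Sum of ASFRs = 279.03 + 331.95 + 222.44 + 92.99 + 14.24 + 0.92 + 0.04 = 941.61
TFR = 5 × 941.61 / 1000 = 4.70805
GRR = 0.489 × 4.70805 = 2.30224

2.30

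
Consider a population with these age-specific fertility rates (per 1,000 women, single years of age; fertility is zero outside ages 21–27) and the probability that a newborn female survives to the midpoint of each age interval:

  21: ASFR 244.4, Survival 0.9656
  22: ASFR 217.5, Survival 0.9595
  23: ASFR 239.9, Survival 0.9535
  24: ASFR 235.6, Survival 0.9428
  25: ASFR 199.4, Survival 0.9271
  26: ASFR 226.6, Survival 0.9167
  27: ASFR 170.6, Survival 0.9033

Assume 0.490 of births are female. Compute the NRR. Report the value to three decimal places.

Proportion female at birth = 0.490.
Each age group contributes 1 × ASFR × survival:
  21: 1 × 244.4/1000 × 0.9656 = 0.23599
  22: 1 × 217.5/1000 × 0.9595 = 0.20869
  23: 1 × 239.9/1000 × 0.9535 = 0.22874
  24: 1 × 235.6/1000 × 0.9428 = 0.22212
  25: 1 × 199.4/1000 × 0.9271 = 0.18486
  26: 1 × 226.6/1000 × 0.9167 = 0.20772
  27: 1 × 170.6/1000 × 0.9033 = 0.15410
Sum = 1.44222
NRR = 0.490 × 1.44222 = 0.70669
With NRR below 1 the population is below replacement fertility.

0.707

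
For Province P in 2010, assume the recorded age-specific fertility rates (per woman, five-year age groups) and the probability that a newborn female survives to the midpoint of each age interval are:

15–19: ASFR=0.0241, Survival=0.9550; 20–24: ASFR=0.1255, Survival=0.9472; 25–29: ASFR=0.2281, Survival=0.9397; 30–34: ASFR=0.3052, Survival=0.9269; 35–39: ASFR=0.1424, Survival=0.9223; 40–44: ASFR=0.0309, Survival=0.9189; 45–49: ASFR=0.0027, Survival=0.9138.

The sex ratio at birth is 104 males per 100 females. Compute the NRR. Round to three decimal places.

Proportion female at birth = 100 / (100 + 104) = 0.49020.
Weighting each age-specific rate by interval width and survival:
  15–19: 5 × 0.0241 × 0.9550 = 0.11508
  20–24: 5 × 0.1255 × 0.9472 = 0.59437
  25–29: 5 × 0.2281 × 0.9397 = 1.07173
  30–34: 5 × 0.3052 × 0.9269 = 1.41445
  35–39: 5 × 0.1424 × 0.9223 = 0.65668
  40–44: 5 × 0.0309 × 0.9189 = 0.14197
  45–49: 5 × 0.0027 × 0.9138 = 0.01234
Sum = 4.00662
NRR = 0.49020 × 4.00662 = 1.96405

1.964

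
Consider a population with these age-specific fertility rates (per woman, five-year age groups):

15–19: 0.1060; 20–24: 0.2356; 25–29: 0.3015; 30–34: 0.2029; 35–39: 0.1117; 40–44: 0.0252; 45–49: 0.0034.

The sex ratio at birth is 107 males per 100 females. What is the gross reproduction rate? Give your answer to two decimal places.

Proportion female at birth = 100 / (100 + 107) = 0.48309.
Sum of ASFRs = 0.1060 + 0.2356 + 0.3015 + 0.2029 + 0.1117 + 0.0252 + 0.0034 = 0.9863
TFR = 5 × 0.9863 = 4.9315
GRR = 0.48309 × 4.9315 = 2.38236

2.38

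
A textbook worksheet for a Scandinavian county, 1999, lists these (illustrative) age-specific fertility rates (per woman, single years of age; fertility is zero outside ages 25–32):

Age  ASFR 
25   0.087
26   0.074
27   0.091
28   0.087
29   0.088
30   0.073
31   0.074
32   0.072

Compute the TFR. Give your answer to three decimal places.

Sum of ASFRs = 0.087 + 0.074 + 0.091 + 0.087 + 0.088 + 0.073 + 0.074 + 0.072 = 0.646
TFR = 0.646

0.646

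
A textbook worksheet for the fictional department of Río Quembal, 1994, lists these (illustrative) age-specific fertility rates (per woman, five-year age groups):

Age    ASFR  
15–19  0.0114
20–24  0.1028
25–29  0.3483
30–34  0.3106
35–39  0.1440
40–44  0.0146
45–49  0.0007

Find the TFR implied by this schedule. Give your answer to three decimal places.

Sum of ASFRs = 0.0114 + 0.1028 + 0.3483 + 0.3106 + 0.1440 + 0.0146 + 0.0007 = 0.9324
TFR = 5 × 0.9324 = 4.662

4.662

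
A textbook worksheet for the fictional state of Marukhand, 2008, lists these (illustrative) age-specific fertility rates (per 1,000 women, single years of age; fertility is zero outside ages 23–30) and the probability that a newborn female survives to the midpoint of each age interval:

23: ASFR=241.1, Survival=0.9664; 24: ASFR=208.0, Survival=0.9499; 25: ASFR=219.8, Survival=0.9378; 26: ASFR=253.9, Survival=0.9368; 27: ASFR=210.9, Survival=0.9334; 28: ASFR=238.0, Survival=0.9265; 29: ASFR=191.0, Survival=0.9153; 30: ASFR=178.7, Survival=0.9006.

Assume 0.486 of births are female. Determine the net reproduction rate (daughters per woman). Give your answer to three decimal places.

Proportion female at birth = 0.486.
Per-age-group product (1 × ASFR × survival probability):
  23: 1 × 241.1/1000 × 0.9664 = 0.23300
  24: 1 × 208.0/1000 × 0.9499 = 0.19758
  25: 1 × 219.8/1000 × 0.9378 = 0.20613
  26: 1 × 253.9/1000 × 0.9368 = 0.23785
  27: 1 × 210.9/1000 × 0.9334 = 0.19685
  28: 1 × 238.0/1000 × 0.9265 = 0.22051
  29: 1 × 191.0/1000 × 0.9153 = 0.17482
  30: 1 × 178.7/1000 × 0.9006 = 0.16094
Sum = 1.62768
NRR = 0.486 × 1.62768 = 0.79105

0.791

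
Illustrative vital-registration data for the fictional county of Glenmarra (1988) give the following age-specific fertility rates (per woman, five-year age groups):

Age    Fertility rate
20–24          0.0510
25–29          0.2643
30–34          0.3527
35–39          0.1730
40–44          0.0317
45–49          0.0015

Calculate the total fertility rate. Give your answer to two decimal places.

4.37

Sum of ASFRs = 0.0510 + 0.2643 + 0.3527 + 0.1730 + 0.0317 + 0.0015 = 0.8742
TFR = 5 × 0.8742 = 4.371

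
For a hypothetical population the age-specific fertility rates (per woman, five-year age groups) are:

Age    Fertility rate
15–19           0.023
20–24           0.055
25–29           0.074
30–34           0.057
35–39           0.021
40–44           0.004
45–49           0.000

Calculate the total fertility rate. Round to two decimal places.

1.17

Sum of ASFRs = 0.023 + 0.055 + 0.074 + 0.057 + 0.021 + 0.004 + 0.000 = 0.234
TFR = 5 × 0.234 = 1.17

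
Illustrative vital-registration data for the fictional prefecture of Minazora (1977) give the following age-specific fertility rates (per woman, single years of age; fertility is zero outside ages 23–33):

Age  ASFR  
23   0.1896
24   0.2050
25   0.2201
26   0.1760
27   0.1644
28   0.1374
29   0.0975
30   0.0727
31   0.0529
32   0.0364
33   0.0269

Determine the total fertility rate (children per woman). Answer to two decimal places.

Sum of ASFRs = 0.1896 + 0.2050 + 0.2201 + 0.1760 + 0.1644 + 0.1374 + 0.0975 + 0.0727 + 0.0529 + 0.0364 + 0.0269 = 1.3789
TFR = 1.3789

1.38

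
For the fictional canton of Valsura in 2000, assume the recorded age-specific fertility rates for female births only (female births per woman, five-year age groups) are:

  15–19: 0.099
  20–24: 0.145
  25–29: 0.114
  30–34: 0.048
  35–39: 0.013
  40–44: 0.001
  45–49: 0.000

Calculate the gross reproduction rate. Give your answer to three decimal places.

2.100

Sum of female ASFRs = 0.099 + 0.145 + 0.114 + 0.048 + 0.013 + 0.001 + 0.000 = 0.420
GRR = 5 × 0.420 = 2.1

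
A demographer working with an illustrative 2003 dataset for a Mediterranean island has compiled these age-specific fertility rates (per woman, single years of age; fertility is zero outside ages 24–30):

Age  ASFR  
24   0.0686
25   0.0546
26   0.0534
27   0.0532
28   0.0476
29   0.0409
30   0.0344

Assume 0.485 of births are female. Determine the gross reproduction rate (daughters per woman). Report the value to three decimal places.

Proportion female at birth = 0.485.
Sum of ASFRs = 0.0686 + 0.0546 + 0.0534 + 0.0532 + 0.0476 + 0.0409 + 0.0344 = 0.3527
TFR = 0.3527
GRR = 0.485 × 0.3527 = 0.17106

0.171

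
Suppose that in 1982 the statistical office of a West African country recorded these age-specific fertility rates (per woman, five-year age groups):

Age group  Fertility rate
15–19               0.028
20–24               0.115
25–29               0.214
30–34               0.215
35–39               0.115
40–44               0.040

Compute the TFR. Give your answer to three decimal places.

3.635

Sum of ASFRs = 0.028 + 0.115 + 0.214 + 0.215 + 0.115 + 0.040 = 0.727
TFR = 5 × 0.727 = 3.635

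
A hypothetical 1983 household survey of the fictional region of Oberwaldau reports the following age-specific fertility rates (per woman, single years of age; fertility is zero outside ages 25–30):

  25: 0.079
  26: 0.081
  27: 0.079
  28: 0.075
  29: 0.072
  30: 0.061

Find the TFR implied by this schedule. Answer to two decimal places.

0.45

Sum of ASFRs = 0.079 + 0.081 + 0.079 + 0.075 + 0.072 + 0.061 = 0.447
TFR = 0.447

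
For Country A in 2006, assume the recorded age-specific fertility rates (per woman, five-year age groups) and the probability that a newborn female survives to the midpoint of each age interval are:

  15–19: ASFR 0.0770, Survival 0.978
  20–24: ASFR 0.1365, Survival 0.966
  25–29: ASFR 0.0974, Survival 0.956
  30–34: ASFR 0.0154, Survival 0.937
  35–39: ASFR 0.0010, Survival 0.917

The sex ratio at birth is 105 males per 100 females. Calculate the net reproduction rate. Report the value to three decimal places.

0.770

Proportion female at birth = 100 / (100 + 105) = 0.48780.
Each age group contributes 5 × ASFR × survival:
  15–19: 5 × 0.0770 × 0.978 = 0.37653
  20–24: 5 × 0.1365 × 0.966 = 0.65930
  25–29: 5 × 0.0974 × 0.956 = 0.46557
  30–34: 5 × 0.0154 × 0.937 = 0.07215
  35–39: 5 × 0.0010 × 0.917 = 0.00459
Sum = 1.57814
NRR = 0.48780 × 1.57814 = 0.76982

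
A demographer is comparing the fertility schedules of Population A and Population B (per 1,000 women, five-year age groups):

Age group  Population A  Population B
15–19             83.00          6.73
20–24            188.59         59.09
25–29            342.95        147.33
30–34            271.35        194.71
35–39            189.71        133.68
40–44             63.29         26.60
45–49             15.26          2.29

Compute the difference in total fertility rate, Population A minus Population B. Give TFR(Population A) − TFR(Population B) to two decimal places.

2.92

Population A:
  Sum of ASFRs = 83.00 + 188.59 + 342.95 + 271.35 + 189.71 + 63.29 + 15.26 = 1154.15
  TFR = 5 × 1154.15 / 1000 = 5.77075
Population B:
  Sum of ASFRs = 6.73 + 59.09 + 147.33 + 194.71 + 133.68 + 26.60 + 2.29 = 570.43
  TFR = 5 × 570.43 / 1000 = 2.85215
Difference = 5.77075 − 2.85215 = 2.9186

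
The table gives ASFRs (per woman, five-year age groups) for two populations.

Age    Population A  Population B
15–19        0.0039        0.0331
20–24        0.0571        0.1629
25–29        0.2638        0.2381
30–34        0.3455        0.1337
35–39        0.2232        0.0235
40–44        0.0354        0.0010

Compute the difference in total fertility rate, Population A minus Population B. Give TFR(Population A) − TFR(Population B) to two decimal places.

Population A:
  Sum of ASFRs = 0.0039 + 0.0571 + 0.2638 + 0.3455 + 0.2232 + 0.0354 = 0.9289
  TFR = 5 × 0.9289 = 4.6445
Population B:
  Sum of ASFRs = 0.0331 + 0.1629 + 0.2381 + 0.1337 + 0.0235 + 0.0010 = 0.5923
  TFR = 5 × 0.5923 = 2.9615
Difference = 4.6445 − 2.9615 = 1.683

1.68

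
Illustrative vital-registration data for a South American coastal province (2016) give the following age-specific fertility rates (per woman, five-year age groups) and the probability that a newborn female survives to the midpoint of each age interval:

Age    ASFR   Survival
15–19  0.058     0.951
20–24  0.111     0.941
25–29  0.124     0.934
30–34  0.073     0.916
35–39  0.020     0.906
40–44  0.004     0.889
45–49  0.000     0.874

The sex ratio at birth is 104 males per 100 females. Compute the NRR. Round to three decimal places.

0.892

Proportion female at birth = 100 / (100 + 104) = 0.49020.
Weighting each age-specific rate by interval width and survival:
  15–19: 5 × 0.058 × 0.951 = 0.27579
  20–24: 5 × 0.111 × 0.941 = 0.52226
  25–29: 5 × 0.124 × 0.934 = 0.57908
  30–34: 5 × 0.073 × 0.916 = 0.33434
  35–39: 5 × 0.020 × 0.906 = 0.09060
  40–44: 5 × 0.004 × 0.889 = 0.01778
  45–49: 5 × 0.000 × 0.874 = 0.00000
Sum = 1.81985
NRR = 0.49020 × 1.81985 = 0.89209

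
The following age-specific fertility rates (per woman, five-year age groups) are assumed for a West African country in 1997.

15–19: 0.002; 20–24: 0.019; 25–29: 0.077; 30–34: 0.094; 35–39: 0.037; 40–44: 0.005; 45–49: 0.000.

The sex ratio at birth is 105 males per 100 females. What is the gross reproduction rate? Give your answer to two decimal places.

0.57

Proportion female at birth = 100 / (100 + 105) = 0.48780.
Sum of ASFRs = 0.002 + 0.019 + 0.077 + 0.094 + 0.037 + 0.005 + 0.000 = 0.234
TFR = 5 × 0.234 = 1.17
GRR = 0.48780 × 1.17 = 0.57073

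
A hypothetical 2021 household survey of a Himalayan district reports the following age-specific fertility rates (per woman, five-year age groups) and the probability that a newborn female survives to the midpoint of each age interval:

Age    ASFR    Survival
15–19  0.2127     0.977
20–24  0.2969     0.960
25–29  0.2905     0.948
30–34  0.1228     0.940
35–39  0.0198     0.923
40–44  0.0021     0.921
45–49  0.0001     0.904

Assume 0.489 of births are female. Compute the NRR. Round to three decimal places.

2.210

Proportion female at birth = 0.489.
Per-age-group product (5 × ASFR × survival probability):
  15–19: 5 × 0.2127 × 0.977 = 1.03904
  20–24: 5 × 0.2969 × 0.960 = 1.42512
  25–29: 5 × 0.2905 × 0.948 = 1.37697
  30–34: 5 × 0.1228 × 0.940 = 0.57716
  35–39: 5 × 0.0198 × 0.923 = 0.09138
  40–44: 5 × 0.0021 × 0.921 = 0.00967
  45–49: 5 × 0.0001 × 0.904 = 0.00045
Sum = 4.51979
NRR = 0.489 × 4.51979 = 2.21018
An NRR exceeding 1 indicates intrinsic growth under these rates.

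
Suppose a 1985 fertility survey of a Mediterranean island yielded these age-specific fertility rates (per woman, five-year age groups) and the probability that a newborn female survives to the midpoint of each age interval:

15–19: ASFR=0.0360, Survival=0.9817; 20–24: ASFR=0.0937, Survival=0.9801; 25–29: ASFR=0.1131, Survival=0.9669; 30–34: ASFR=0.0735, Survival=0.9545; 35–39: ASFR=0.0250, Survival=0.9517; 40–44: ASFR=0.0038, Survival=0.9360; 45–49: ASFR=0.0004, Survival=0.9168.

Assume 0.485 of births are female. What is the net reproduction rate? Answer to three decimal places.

Proportion female at birth = 0.485.
Weighting each age-specific rate by interval width and survival:
  15–19: 5 × 0.0360 × 0.9817 = 0.17671
  20–24: 5 × 0.0937 × 0.9801 = 0.45918
  25–29: 5 × 0.1131 × 0.9669 = 0.54678
  30–34: 5 × 0.0735 × 0.9545 = 0.35078
  35–39: 5 × 0.0250 × 0.9517 = 0.11896
  40–44: 5 × 0.0038 × 0.9360 = 0.01778
  45–49: 5 × 0.0004 × 0.9168 = 0.00183
Sum = 1.67202
NRR = 0.485 × 1.67202 = 0.81093
NRR < 1, so the cohort does not fully replace itself.

0.811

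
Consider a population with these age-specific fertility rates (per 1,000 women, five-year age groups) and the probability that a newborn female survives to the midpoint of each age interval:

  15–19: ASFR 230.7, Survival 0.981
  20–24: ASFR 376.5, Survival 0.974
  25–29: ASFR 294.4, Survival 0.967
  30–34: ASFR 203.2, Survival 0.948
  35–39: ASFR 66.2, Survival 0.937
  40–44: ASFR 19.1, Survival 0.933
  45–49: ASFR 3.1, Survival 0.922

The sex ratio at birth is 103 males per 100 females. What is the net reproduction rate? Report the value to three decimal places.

2.840

Proportion female at birth = 100 / (100 + 103) = 0.49261.
Each age group contributes 5 × ASFR × survival:
  15–19: 5 × 230.7/1000 × 0.981 = 1.13158
  20–24: 5 × 376.5/1000 × 0.974 = 1.83356
  25–29: 5 × 294.4/1000 × 0.967 = 1.42342
  30–34: 5 × 203.2/1000 × 0.948 = 0.96317
  35–39: 5 × 66.2/1000 × 0.937 = 0.31015
  40–44: 5 × 19.1/1000 × 0.933 = 0.08910
  45–49: 5 × 3.1/1000 × 0.922 = 0.01429
Sum = 5.76527
NRR = 0.49261 × 5.76527 = 2.84003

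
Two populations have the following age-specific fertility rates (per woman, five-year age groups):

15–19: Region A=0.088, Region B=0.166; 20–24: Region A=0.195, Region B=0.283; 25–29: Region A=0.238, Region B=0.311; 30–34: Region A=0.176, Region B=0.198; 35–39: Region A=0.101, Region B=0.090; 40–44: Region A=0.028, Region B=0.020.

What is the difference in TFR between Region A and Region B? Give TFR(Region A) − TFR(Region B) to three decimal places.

-1.210

Region A:
  Sum of ASFRs = 0.088 + 0.195 + 0.238 + 0.176 + 0.101 + 0.028 = 0.826
  TFR = 5 × 0.826 = 4.13
Region B:
  Sum of ASFRs = 0.166 + 0.283 + 0.311 + 0.198 + 0.090 + 0.020 = 1.068
  TFR = 5 × 1.068 = 5.34
Difference = 4.13 − 5.34 = -1.21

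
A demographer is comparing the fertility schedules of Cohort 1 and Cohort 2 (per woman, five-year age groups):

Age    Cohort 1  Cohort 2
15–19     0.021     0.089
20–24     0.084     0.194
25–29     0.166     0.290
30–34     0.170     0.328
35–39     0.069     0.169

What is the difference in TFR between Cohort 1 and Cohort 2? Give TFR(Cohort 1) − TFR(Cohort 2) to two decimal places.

-2.80

Cohort 1:
  Sum of ASFRs = 0.021 + 0.084 + 0.166 + 0.170 + 0.069 = 0.510
  TFR = 5 × 0.510 = 2.55
Cohort 2:
  Sum of ASFRs = 0.089 + 0.194 + 0.290 + 0.328 + 0.169 = 1.070
  TFR = 5 × 1.070 = 5.35
Difference = 2.55 − 5.35 = -2.8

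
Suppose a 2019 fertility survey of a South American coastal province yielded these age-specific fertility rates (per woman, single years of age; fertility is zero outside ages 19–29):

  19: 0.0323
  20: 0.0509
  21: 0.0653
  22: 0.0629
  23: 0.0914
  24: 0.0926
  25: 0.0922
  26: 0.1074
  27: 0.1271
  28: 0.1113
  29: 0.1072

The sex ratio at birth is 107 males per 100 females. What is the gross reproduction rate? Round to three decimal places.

Proportion female at birth = 100 / (100 + 107) = 0.48309.
Sum of ASFRs = 0.0323 + 0.0509 + 0.0653 + 0.0629 + 0.0914 + 0.0926 + 0.0922 + 0.1074 + 0.1271 + 0.1113 + 0.1072 = 0.9406
TFR = 0.9406
GRR = 0.48309 × 0.9406 = 0.45439

0.454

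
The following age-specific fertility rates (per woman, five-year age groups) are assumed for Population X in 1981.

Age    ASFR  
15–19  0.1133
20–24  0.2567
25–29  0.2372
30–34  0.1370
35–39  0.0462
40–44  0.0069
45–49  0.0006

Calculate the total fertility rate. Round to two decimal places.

3.99

Sum of ASFRs = 0.1133 + 0.2567 + 0.2372 + 0.1370 + 0.0462 + 0.0069 + 0.0006 = 0.7979
TFR = 5 × 0.7979 = 3.9895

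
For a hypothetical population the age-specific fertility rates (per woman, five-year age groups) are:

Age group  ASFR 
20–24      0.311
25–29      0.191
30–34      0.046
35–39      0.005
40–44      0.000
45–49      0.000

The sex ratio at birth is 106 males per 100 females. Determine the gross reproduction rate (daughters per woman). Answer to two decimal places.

1.34

Proportion female at birth = 100 / (100 + 106) = 0.48544.
Sum of ASFRs = 0.311 + 0.191 + 0.046 + 0.005 + 0.000 + 0.000 = 0.553
TFR = 5 × 0.553 = 2.765
GRR = 0.48544 × 2.765 = 1.34224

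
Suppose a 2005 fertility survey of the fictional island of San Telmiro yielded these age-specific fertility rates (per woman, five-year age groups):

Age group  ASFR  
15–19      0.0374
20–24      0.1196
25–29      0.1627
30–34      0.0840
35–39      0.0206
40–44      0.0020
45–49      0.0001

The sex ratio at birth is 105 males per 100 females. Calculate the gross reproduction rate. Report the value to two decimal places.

Proportion female at birth = 100 / (100 + 105) = 0.48780.
Sum of ASFRs = 0.0374 + 0.1196 + 0.1627 + 0.0840 + 0.0206 + 0.0020 + 0.0001 = 0.4264
TFR = 5 × 0.4264 = 2.132
GRR = 0.48780 × 2.132 = 1.03999

1.04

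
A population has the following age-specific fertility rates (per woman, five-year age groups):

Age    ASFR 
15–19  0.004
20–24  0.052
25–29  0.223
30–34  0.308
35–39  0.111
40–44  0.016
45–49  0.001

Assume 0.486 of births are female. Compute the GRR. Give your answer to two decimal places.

1.74

Proportion female at birth = 0.486.
Sum of ASFRs = 0.004 + 0.052 + 0.223 + 0.308 + 0.111 + 0.016 + 0.001 = 0.715
TFR = 5 × 0.715 = 3.575
GRR = 0.486 × 3.575 = 1.73745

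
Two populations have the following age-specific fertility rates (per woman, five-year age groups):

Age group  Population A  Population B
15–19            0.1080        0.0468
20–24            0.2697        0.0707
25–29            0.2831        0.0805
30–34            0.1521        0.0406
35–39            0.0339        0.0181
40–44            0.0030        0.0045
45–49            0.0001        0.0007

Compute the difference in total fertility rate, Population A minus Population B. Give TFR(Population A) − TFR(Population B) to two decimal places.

Population A:
  Sum of ASFRs = 0.1080 + 0.2697 + 0.2831 + 0.1521 + 0.0339 + 0.0030 + 0.0001 = 0.8499
  TFR = 5 × 0.8499 = 4.2495
Population B:
  Sum of ASFRs = 0.0468 + 0.0707 + 0.0805 + 0.0406 + 0.0181 + 0.0045 + 0.0007 = 0.2619
  TFR = 5 × 0.2619 = 1.3095
Difference = 4.2495 − 1.3095 = 2.94

2.94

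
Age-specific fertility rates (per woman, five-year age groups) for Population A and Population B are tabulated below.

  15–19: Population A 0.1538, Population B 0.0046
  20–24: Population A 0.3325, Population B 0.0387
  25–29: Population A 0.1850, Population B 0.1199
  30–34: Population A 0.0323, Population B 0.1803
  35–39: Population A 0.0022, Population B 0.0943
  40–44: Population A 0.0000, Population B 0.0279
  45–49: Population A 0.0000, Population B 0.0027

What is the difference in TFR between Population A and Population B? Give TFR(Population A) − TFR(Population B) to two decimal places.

1.19

Population A:
  Sum of ASFRs = 0.1538 + 0.3325 + 0.1850 + 0.0323 + 0.0022 + 0.0000 + 0.0000 = 0.7058
  TFR = 5 × 0.7058 = 3.529
Population B:
  Sum of ASFRs = 0.0046 + 0.0387 + 0.1199 + 0.1803 + 0.0943 + 0.0279 + 0.0027 = 0.4684
  TFR = 5 × 0.4684 = 2.342
Difference = 3.529 − 2.342 = 1.187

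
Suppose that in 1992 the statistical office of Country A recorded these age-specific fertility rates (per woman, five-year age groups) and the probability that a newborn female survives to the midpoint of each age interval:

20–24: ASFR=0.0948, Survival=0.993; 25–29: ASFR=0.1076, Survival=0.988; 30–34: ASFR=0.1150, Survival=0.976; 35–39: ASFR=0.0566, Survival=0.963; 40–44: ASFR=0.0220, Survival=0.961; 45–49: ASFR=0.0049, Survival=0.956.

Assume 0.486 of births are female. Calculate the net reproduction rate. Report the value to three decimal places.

Proportion female at birth = 0.486.
Survival-weighted fertility by age (5·fₓ·Sₓ):
  20–24: 5 × 0.0948 × 0.993 = 0.47068
  25–29: 5 × 0.1076 × 0.988 = 0.53154
  30–34: 5 × 0.1150 × 0.976 = 0.56120
  35–39: 5 × 0.0566 × 0.963 = 0.27253
  40–44: 5 × 0.0220 × 0.961 = 0.10571
  45–49: 5 × 0.0049 × 0.956 = 0.02342
Sum = 1.96508
NRR = 0.486 × 1.96508 = 0.95503
With NRR below 1 the population is below replacement fertility.

0.955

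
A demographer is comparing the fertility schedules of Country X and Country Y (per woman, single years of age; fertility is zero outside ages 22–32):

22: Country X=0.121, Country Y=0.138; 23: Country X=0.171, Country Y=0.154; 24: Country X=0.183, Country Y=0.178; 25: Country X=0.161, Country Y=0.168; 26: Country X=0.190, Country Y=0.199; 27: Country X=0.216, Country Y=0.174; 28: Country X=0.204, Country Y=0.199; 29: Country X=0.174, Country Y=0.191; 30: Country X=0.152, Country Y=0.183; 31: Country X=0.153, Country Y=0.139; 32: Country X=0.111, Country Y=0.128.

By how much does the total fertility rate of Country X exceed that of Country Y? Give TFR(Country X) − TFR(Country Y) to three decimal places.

Country X:
  Sum of ASFRs = 0.121 + 0.171 + 0.183 + 0.161 + 0.190 + 0.216 + 0.204 + 0.174 + 0.152 + 0.153 + 0.111 = 1.836
  TFR = 1.836
Country Y:
  Sum of ASFRs = 0.138 + 0.154 + 0.178 + 0.168 + 0.199 + 0.174 + 0.199 + 0.191 + 0.183 + 0.139 + 0.128 = 1.851
  TFR = 1.851
Difference = 1.836 − 1.851 = -0.015

-0.015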